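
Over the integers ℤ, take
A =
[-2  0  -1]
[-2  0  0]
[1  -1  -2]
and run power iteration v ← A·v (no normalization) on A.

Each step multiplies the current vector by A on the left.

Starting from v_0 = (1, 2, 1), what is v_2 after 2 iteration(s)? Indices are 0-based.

v_0 = (1, 2, 1).
v_1 = A·v_0 = (-3, -2, -3).
v_2 = A·v_1 = (9, 6, 5).

v_2 = (9, 6, 5)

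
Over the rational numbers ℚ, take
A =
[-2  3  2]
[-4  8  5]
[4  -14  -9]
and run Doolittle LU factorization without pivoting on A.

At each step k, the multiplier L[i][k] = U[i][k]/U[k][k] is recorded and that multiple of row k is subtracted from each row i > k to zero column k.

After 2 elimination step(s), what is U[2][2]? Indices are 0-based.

Step 1: pivot at (0,0) is -2.
  row1 ← row1 − (2)·row0  ⇒  L[1][0]=2, U row1=(0, 2, 1)
  row2 ← row2 − (-2)·row0  ⇒  L[2][0]=-2, U row2=(0, -8, -5)
Step 2: pivot at (1,1) is 2.
  row2 ← row2 − (-4)·row1  ⇒  L[2][1]=-4, U row2=(0, 0, -1)

U[2][2] = -1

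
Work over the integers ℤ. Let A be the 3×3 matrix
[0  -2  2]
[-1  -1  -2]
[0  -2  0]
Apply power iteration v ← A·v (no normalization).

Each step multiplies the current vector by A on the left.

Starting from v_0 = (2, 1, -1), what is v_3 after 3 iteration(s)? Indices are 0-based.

v_0 = (2, 1, -1).
v_1 = A·v_0 = (-4, -1, -2).
v_2 = A·v_1 = (-2, 9, 2).
v_3 = A·v_2 = (-14, -11, -18).

v_3 = (-14, -11, -18)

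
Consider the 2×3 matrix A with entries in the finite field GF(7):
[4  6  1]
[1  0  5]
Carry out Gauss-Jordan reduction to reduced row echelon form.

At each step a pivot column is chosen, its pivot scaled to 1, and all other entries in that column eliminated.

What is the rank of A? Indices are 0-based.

pivot(0,0)=4: scale R0 → (1, 5, 2)
  clear (1,0): R1 −= (1)R0 → (0, 2, 3)
pivot(1,1)=2: scale R1 → (0, 1, 5)
  clear (0,1): R0 −= (5)R1 → (1, 0, 5)

rank = 2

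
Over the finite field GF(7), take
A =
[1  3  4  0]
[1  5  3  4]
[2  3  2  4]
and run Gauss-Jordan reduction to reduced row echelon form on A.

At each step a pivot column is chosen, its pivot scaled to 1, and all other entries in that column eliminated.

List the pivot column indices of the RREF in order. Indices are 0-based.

step 1: normalize row 0 (÷1) = (1, 3, 4, 0)
  row 1: subtract 1×row0 = (0, 2, 6, 4)
  row 2: subtract 2×row0 = (0, 4, 1, 4)
step 2: normalize row 1 (÷2) = (0, 1, 3, 2)
  row 0: subtract 3×row1 = (1, 0, 2, 1)
  row 2: subtract 4×row1 = (0, 0, 3, 3)
step 3: normalize row 2 (÷3) = (0, 0, 1, 1)
  row 0: subtract 2×row2 = (1, 0, 0, 6)
  row 1: subtract 3×row2 = (0, 1, 0, 6)

pivot columns: 0, 1, 2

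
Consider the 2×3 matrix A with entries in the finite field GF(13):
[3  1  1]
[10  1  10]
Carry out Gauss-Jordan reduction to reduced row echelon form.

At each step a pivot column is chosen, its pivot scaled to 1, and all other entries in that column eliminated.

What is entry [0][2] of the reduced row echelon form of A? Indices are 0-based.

M[0][2] = 5

[1] R0 /= 3  ⇒  (1, 9, 9)
     R1 -= 10·R0  ⇒  (0, 2, 11)
[2] R1 /= 2  ⇒  (0, 1, 12)
     R0 -= 9·R1  ⇒  (1, 0, 5)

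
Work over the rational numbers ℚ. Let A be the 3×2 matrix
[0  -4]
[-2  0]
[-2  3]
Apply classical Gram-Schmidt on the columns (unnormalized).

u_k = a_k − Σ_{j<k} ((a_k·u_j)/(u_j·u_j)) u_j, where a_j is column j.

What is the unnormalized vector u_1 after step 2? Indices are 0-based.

u_1 = (-4, -3/2, 3/2)

Step 1: u_0 = a_0 = (0, -2, -2).
Step 2: u_1 = a_1 − (-3/4)·u_0 = (-4, -3/2, 3/2).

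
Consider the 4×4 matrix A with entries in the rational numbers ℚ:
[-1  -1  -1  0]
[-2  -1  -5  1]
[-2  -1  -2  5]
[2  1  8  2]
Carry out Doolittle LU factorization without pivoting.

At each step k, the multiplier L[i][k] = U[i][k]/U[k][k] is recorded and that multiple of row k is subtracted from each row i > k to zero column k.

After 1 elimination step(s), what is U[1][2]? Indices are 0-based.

Step 1: pivot at (0,0) is -1.
  row1 ← row1 − (2)·row0  ⇒  L[1][0]=2, U row1=(0, 1, -3, 1)
  row2 ← row2 − (2)·row0  ⇒  L[2][0]=2, U row2=(0, 1, 0, 5)
  row3 ← row3 − (-2)·row0  ⇒  L[3][0]=-2, U row3=(0, -1, 6, 2)

U[1][2] = -3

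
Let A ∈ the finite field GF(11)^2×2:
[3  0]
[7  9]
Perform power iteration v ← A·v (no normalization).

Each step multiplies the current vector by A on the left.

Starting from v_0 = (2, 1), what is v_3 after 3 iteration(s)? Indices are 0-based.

v_3 = (10, 2)

v_0 = (2, 1).
v_1 = A·v_0 = (6, 1).
v_2 = A·v_1 = (7, 7).
v_3 = A·v_2 = (10, 2).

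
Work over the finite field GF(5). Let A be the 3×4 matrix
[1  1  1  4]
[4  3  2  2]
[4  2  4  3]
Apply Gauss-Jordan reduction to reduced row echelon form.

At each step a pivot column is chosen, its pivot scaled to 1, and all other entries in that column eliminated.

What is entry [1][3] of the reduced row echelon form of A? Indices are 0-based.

M[1][3] = 4

step 1: normalize row 0 (÷1) = (1, 1, 1, 4)
  row 1: subtract 4×row0 = (0, 4, 3, 1)
  row 2: subtract 4×row0 = (0, 3, 0, 2)
step 2: normalize row 1 (÷4) = (0, 1, 2, 4)
  row 0: subtract 1×row1 = (1, 0, 4, 0)
  row 2: subtract 3×row1 = (0, 0, 4, 0)
step 3: normalize row 2 (÷4) = (0, 0, 1, 0)
  row 0: subtract 4×row2 = (1, 0, 0, 0)
  row 1: subtract 2×row2 = (0, 1, 0, 4)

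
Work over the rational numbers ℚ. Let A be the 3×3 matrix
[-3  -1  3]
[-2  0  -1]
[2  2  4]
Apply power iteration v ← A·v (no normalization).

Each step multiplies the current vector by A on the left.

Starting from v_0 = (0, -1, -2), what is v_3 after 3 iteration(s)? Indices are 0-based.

v_3 = (-107, 80, -178)

v_0 = (0, -1, -2).
v_1 = A·v_0 = (-5, 2, -10).
v_2 = A·v_1 = (-17, 20, -46).
v_3 = A·v_2 = (-107, 80, -178).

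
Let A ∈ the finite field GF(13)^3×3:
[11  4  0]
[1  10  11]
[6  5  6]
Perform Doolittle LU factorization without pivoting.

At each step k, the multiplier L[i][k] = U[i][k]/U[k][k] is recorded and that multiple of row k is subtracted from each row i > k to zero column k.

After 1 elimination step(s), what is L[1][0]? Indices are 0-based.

[col 0] pivot 11
  R1 -= 6*R0 → (0, 12, 11)  (L[1][0] := 6)
  R2 -= 10*R0 → (0, 4, 6)  (L[2][0] := 10)

L[1][0] = 6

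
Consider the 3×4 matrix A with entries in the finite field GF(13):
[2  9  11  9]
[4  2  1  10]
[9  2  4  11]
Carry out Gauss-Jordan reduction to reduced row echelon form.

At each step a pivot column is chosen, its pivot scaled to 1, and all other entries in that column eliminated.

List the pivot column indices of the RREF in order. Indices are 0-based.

pivot columns: 0, 1, 2

step 1: normalize row 0 (÷2) = (1, 11, 12, 11)
  row 1: subtract 4×row0 = (0, 10, 5, 5)
  row 2: subtract 9×row0 = (0, 7, 0, 3)
step 2: normalize row 1 (÷10) = (0, 1, 7, 7)
  row 0: subtract 11×row1 = (1, 0, 0, 12)
  row 2: subtract 7×row1 = (0, 0, 3, 6)
step 3: normalize row 2 (÷3) = (0, 0, 1, 2)
  row 1: subtract 7×row2 = (0, 1, 0, 6)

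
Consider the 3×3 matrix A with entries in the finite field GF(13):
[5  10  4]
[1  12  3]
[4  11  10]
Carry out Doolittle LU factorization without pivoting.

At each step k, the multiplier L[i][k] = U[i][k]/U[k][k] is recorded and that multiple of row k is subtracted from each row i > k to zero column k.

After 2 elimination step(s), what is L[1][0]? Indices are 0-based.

L[1][0] = 8

Step 1: pivot at (0,0) is 5.
  row1 ← row1 − (8)·row0  ⇒  L[1][0]=8, U row1=(0, 10, 10)
  row2 ← row2 − (6)·row0  ⇒  L[2][0]=6, U row2=(0, 3, 12)
Step 2: pivot at (1,1) is 10.
  row2 ← row2 − (12)·row1  ⇒  L[2][1]=12, U row2=(0, 0, 9)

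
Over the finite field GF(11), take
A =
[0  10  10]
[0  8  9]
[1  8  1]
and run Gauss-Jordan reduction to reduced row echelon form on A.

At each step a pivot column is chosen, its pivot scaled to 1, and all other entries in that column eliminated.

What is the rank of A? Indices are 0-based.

step 1: exchange rows 0,2
step 1: normalize row 0 (÷1) = (1, 8, 1)
step 2: normalize row 1 (÷8) = (0, 1, 8)
  row 0: subtract 8×row1 = (1, 0, 3)
  row 2: subtract 10×row1 = (0, 0, 7)
step 3: normalize row 2 (÷7) = (0, 0, 1)
  row 0: subtract 3×row2 = (1, 0, 0)
  row 1: subtract 8×row2 = (0, 1, 0)

rank = 3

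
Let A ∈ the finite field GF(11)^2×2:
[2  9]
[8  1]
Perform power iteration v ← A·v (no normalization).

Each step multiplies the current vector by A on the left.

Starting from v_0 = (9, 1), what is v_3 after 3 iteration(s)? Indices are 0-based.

v_3 = (8, 4)

v_0 = (9, 1).
v_1 = A·v_0 = (5, 7).
v_2 = A·v_1 = (7, 3).
v_3 = A·v_2 = (8, 4).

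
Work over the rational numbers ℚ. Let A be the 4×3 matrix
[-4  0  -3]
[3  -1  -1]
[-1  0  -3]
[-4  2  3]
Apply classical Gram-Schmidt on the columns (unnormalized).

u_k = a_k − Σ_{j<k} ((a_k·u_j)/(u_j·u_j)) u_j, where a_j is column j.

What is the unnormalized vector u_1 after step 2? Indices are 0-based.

Step 1: u_0 = a_0 = (-4, 3, -1, -4).
Step 2: u_1 = a_1 − (-11/42)·u_0 = (-22/21, -3/14, -11/42, 20/21).

u_1 = (-22/21, -3/14, -11/42, 20/21)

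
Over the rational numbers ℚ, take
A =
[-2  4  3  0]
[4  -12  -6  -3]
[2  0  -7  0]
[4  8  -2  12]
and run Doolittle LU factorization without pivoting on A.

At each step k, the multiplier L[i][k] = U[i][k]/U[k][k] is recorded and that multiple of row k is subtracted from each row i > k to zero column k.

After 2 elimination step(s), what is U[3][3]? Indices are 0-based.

U[3][3] = 0

[col 0] pivot -2
  R1 -= -2*R0 → (0, -4, 0, -3)  (L[1][0] := -2)
  R2 -= -1*R0 → (0, 4, -4, 0)  (L[2][0] := -1)
  R3 -= -2*R0 → (0, 16, 4, 12)  (L[3][0] := -2)
[col 1] pivot -4
  R2 -= -1*R1 → (0, 0, -4, -3)  (L[2][1] := -1)
  R3 -= -4*R1 → (0, 0, 4, 0)  (L[3][1] := -4)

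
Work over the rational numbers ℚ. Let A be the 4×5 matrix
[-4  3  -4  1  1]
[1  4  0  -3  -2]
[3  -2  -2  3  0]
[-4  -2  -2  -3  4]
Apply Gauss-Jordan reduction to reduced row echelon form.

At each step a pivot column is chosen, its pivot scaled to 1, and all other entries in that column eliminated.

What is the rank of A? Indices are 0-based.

pivot(0,0)=-4: scale R0 → (1, -3/4, 1, -1/4, -1/4)
  clear (1,0): R1 −= (1)R0 → (0, 19/4, -1, -11/4, -7/4)
  clear (2,0): R2 −= (3)R0 → (0, 1/4, -5, 15/4, 3/4)
  clear (3,0): R3 −= (-4)R0 → (0, -5, 2, -4, 3)
pivot(1,1)=19/4: scale R1 → (0, 1, -4/19, -11/19, -7/19)
  clear (0,1): R0 −= (-3/4)R1 → (1, 0, 16/19, -13/19, -10/19)
  clear (2,1): R2 −= (1/4)R1 → (0, 0, -94/19, 74/19, 16/19)
  clear (3,1): R3 −= (-5)R1 → (0, 0, 18/19, -131/19, 22/19)
pivot(2,2)=-94/19: scale R2 → (0, 0, 1, -37/47, -8/47)
  clear (0,2): R0 −= (16/19)R2 → (1, 0, 0, -1/47, -18/47)
  clear (1,2): R1 −= (-4/19)R2 → (0, 1, 0, -35/47, -19/47)
  clear (3,2): R3 −= (18/19)R2 → (0, 0, 0, -289/47, 62/47)
pivot(3,3)=-289/47: scale R3 → (0, 0, 0, 1, -62/289)
  clear (0,3): R0 −= (-1/47)R3 → (1, 0, 0, 0, -112/289)
  clear (1,3): R1 −= (-35/47)R3 → (0, 1, 0, 0, -163/289)
  clear (2,3): R2 −= (-37/47)R3 → (0, 0, 1, 0, -98/289)

rank = 4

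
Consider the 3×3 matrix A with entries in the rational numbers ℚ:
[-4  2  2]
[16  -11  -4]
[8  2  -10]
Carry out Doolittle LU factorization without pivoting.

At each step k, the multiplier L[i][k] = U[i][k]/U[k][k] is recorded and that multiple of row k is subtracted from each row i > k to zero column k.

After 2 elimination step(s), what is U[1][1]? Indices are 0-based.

[col 0] pivot -4
  R1 -= -4*R0 → (0, -3, 4)  (L[1][0] := -4)
  R2 -= -2*R0 → (0, 6, -6)  (L[2][0] := -2)
[col 1] pivot -3
  R2 -= -2*R1 → (0, 0, 2)  (L[2][1] := -2)

U[1][1] = -3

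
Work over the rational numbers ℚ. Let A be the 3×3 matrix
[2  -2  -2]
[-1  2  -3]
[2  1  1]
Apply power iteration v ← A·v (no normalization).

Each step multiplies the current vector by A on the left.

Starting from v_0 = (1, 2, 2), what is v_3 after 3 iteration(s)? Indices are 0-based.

v_3 = (18, 9, -63)

v_0 = (1, 2, 2).
v_1 = A·v_0 = (-6, -3, 6).
v_2 = A·v_1 = (-18, -18, -9).
v_3 = A·v_2 = (18, 9, -63).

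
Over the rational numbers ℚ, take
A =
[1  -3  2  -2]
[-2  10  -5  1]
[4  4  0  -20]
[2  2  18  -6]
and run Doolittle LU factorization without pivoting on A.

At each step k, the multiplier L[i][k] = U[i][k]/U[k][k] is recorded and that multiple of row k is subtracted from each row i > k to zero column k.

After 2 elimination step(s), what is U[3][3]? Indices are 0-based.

U[3][3] = 4

Step 1: pivot at (0,0) is 1.
  row1 ← row1 − (-2)·row0  ⇒  L[1][0]=-2, U row1=(0, 4, -1, -3)
  row2 ← row2 − (4)·row0  ⇒  L[2][0]=4, U row2=(0, 16, -8, -12)
  row3 ← row3 − (2)·row0  ⇒  L[3][0]=2, U row3=(0, 8, 14, -2)
Step 2: pivot at (1,1) is 4.
  row2 ← row2 − (4)·row1  ⇒  L[2][1]=4, U row2=(0, 0, -4, 0)
  row3 ← row3 − (2)·row1  ⇒  L[3][1]=2, U row3=(0, 0, 16, 4)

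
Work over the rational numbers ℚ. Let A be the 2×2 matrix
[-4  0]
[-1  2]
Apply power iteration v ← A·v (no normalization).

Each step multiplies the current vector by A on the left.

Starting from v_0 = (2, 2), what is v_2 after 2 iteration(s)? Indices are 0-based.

v_2 = (32, 12)

v_0 = (2, 2).
v_1 = A·v_0 = (-8, 2).
v_2 = A·v_1 = (32, 12).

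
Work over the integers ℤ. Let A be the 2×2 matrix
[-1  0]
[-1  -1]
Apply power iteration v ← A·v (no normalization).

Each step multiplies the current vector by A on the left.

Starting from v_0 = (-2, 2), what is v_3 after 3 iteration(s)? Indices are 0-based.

v_3 = (2, 4)

v_0 = (-2, 2).
v_1 = A·v_0 = (2, 0).
v_2 = A·v_1 = (-2, -2).
v_3 = A·v_2 = (2, 4).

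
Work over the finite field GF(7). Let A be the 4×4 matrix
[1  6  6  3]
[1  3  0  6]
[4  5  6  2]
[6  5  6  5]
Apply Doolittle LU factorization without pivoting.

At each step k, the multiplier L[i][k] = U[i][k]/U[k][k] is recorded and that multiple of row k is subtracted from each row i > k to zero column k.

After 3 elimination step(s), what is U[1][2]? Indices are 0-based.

U[1][2] = 1

k=0: U[0][0]=1
  eliminate (1,0): mult=1, new row 1: (0, 4, 1, 3); set L[1][0]=1
  eliminate (2,0): mult=4, new row 2: (0, 2, 3, 4); set L[2][0]=4
  eliminate (3,0): mult=6, new row 3: (0, 4, 5, 1); set L[3][0]=6
k=1: U[1][1]=4
  eliminate (2,1): mult=4, new row 2: (0, 0, 6, 6); set L[2][1]=4
  eliminate (3,1): mult=1, new row 3: (0, 0, 4, 5); set L[3][1]=1
k=2: U[2][2]=6
  eliminate (3,2): mult=3, new row 3: (0, 0, 0, 1); set L[3][2]=3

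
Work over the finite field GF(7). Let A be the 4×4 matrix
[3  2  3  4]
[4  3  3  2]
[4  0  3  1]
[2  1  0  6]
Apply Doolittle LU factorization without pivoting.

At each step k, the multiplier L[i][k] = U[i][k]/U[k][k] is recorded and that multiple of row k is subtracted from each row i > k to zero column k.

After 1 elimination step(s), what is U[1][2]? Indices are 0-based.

U[1][2] = 6

k=0: U[0][0]=3
  eliminate (1,0): mult=6, new row 1: (0, 5, 6, 6); set L[1][0]=6
  eliminate (2,0): mult=6, new row 2: (0, 2, 6, 5); set L[2][0]=6
  eliminate (3,0): mult=3, new row 3: (0, 2, 5, 1); set L[3][0]=3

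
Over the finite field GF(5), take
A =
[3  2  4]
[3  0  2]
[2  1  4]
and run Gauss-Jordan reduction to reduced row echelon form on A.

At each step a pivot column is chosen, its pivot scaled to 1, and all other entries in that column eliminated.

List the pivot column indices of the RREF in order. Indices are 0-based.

pivot columns: 0, 1

step 1: normalize row 0 (÷3) = (1, 4, 3)
  row 1: subtract 3×row0 = (0, 3, 3)
  row 2: subtract 2×row0 = (0, 3, 3)
step 2: normalize row 1 (÷3) = (0, 1, 1)
  row 0: subtract 4×row1 = (1, 0, 4)
  row 2: subtract 3×row1 = (0, 0, 0)
skip col 2 (zero from row 2)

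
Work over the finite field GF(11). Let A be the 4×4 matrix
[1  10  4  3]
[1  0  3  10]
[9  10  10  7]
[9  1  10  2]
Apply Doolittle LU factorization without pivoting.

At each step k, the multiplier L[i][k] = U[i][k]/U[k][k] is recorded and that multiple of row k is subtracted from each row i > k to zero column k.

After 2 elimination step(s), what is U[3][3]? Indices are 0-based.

Step 1: pivot at (0,0) is 1.
  row1 ← row1 − (1)·row0  ⇒  L[1][0]=1, U row1=(0, 1, 10, 7)
  row2 ← row2 − (9)·row0  ⇒  L[2][0]=9, U row2=(0, 8, 7, 2)
  row3 ← row3 − (9)·row0  ⇒  L[3][0]=9, U row3=(0, 10, 7, 8)
Step 2: pivot at (1,1) is 1.
  row2 ← row2 − (8)·row1  ⇒  L[2][1]=8, U row2=(0, 0, 4, 1)
  row3 ← row3 − (10)·row1  ⇒  L[3][1]=10, U row3=(0, 0, 6, 4)

U[3][3] = 4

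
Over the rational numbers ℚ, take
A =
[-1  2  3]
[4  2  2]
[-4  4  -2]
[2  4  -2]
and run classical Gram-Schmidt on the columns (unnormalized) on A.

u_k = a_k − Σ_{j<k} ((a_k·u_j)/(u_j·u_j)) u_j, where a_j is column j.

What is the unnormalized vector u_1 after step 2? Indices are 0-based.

Step 1: u_0 = a_0 = (-1, 4, -4, 2).
Step 2: u_1 = a_1 − (-2/37)·u_0 = (72/37, 82/37, 140/37, 152/37).

u_1 = (72/37, 82/37, 140/37, 152/37)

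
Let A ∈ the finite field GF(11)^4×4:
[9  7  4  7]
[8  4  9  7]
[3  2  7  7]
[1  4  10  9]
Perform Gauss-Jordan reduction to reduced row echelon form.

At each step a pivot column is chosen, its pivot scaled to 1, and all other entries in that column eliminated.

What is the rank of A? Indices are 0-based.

[1] R0 /= 9  ⇒  (1, 2, 9, 2)
     R1 -= 8·R0  ⇒  (0, 10, 3, 2)
     R2 -= 3·R0  ⇒  (0, 7, 2, 1)
     R3 -= 1·R0  ⇒  (0, 2, 1, 7)
[2] R1 /= 10  ⇒  (0, 1, 8, 9)
     R0 -= 2·R1  ⇒  (1, 0, 4, 6)
     R2 -= 7·R1  ⇒  (0, 0, 1, 4)
     R3 -= 2·R1  ⇒  (0, 0, 7, 0)
[3] R2 /= 1  ⇒  (0, 0, 1, 4)
     R0 -= 4·R2  ⇒  (1, 0, 0, 1)
     R1 -= 8·R2  ⇒  (0, 1, 0, 10)
     R3 -= 7·R2  ⇒  (0, 0, 0, 5)
[4] R3 /= 5  ⇒  (0, 0, 0, 1)
     R0 -= 1·R3  ⇒  (1, 0, 0, 0)
     R1 -= 10·R3  ⇒  (0, 1, 0, 0)
     R2 -= 4·R3  ⇒  (0, 0, 1, 0)

rank = 4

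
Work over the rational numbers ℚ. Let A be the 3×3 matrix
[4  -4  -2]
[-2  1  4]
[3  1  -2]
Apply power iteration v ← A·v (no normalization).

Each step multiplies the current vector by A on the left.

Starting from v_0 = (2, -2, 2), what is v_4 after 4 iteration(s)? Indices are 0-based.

v_0 = (2, -2, 2).
v_1 = A·v_0 = (12, 2, 0).
v_2 = A·v_1 = (40, -22, 38).
v_3 = A·v_2 = (172, 50, 22).
v_4 = A·v_3 = (444, -206, 522).

v_4 = (444, -206, 522)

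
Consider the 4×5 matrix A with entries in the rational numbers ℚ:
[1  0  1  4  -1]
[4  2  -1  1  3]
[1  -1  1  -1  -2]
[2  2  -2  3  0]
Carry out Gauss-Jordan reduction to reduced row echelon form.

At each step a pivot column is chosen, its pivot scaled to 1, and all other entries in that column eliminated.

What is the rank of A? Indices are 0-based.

step 1: normalize row 0 (÷1) = (1, 0, 1, 4, -1)
  row 1: subtract 4×row0 = (0, 2, -5, -15, 7)
  row 2: subtract 1×row0 = (0, -1, 0, -5, -1)
  row 3: subtract 2×row0 = (0, 2, -4, -5, 2)
step 2: normalize row 1 (÷2) = (0, 1, -5/2, -15/2, 7/2)
  row 2: subtract -1×row1 = (0, 0, -5/2, -25/2, 5/2)
  row 3: subtract 2×row1 = (0, 0, 1, 10, -5)
step 3: normalize row 2 (÷-5/2) = (0, 0, 1, 5, -1)
  row 0: subtract 1×row2 = (1, 0, 0, -1, 0)
  row 1: subtract -5/2×row2 = (0, 1, 0, 5, 1)
  row 3: subtract 1×row2 = (0, 0, 0, 5, -4)
step 4: normalize row 3 (÷5) = (0, 0, 0, 1, -4/5)
  row 0: subtract -1×row3 = (1, 0, 0, 0, -4/5)
  row 1: subtract 5×row3 = (0, 1, 0, 0, 5)
  row 2: subtract 5×row3 = (0, 0, 1, 0, 3)

rank = 4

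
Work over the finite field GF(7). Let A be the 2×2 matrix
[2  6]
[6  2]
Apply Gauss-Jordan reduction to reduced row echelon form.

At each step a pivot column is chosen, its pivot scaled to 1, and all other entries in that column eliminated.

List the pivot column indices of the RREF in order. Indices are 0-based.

pivot(0,0)=2: scale R0 → (1, 3)
  clear (1,0): R1 −= (6)R0 → (0, 5)
pivot(1,1)=5: scale R1 → (0, 1)
  clear (0,1): R0 −= (3)R1 → (1, 0)

pivot columns: 0, 1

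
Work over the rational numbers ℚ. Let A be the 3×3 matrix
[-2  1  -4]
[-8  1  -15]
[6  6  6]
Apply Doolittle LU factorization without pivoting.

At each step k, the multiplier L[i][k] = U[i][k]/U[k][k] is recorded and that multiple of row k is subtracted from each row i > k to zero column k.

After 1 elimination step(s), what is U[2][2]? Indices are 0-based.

Step 1: pivot at (0,0) is -2.
  row1 ← row1 − (4)·row0  ⇒  L[1][0]=4, U row1=(0, -3, 1)
  row2 ← row2 − (-3)·row0  ⇒  L[2][0]=-3, U row2=(0, 9, -6)

U[2][2] = -6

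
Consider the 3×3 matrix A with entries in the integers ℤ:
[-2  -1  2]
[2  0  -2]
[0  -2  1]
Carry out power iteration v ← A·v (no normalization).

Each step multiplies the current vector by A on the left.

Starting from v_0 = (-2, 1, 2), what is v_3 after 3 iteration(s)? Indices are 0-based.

v_3 = (30, -44, -12)

v_0 = (-2, 1, 2).
v_1 = A·v_0 = (7, -8, 0).
v_2 = A·v_1 = (-6, 14, 16).
v_3 = A·v_2 = (30, -44, -12).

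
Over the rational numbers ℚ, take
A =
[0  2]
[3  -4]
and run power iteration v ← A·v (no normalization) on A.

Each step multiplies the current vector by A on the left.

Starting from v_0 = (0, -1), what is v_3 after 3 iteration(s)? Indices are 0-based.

v_0 = (0, -1).
v_1 = A·v_0 = (-2, 4).
v_2 = A·v_1 = (8, -22).
v_3 = A·v_2 = (-44, 112).

v_3 = (-44, 112)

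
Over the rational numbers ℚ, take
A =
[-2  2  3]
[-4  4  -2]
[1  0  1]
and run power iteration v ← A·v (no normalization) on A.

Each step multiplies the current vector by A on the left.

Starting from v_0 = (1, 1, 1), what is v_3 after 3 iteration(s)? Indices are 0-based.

v_0 = (1, 1, 1).
v_1 = A·v_0 = (3, -2, 2).
v_2 = A·v_1 = (-4, -24, 5).
v_3 = A·v_2 = (-25, -90, 1).

v_3 = (-25, -90, 1)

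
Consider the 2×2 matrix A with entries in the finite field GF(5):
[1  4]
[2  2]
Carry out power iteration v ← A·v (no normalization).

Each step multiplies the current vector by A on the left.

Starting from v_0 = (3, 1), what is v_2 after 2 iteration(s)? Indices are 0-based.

v_0 = (3, 1).
v_1 = A·v_0 = (2, 3).
v_2 = A·v_1 = (4, 0).

v_2 = (4, 0)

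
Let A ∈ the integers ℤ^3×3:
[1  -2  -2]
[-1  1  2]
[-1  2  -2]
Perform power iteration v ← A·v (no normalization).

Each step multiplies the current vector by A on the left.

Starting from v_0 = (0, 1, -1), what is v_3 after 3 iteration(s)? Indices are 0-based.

v_0 = (0, 1, -1).
v_1 = A·v_0 = (0, -1, 4).
v_2 = A·v_1 = (-6, 7, -10).
v_3 = A·v_2 = (0, -7, 40).

v_3 = (0, -7, 40)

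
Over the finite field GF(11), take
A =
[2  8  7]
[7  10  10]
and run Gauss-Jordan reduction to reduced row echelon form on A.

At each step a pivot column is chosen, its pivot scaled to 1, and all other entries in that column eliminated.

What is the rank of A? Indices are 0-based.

rank = 2

[1] R0 /= 2  ⇒  (1, 4, 9)
     R1 -= 7·R0  ⇒  (0, 4, 2)
[2] R1 /= 4  ⇒  (0, 1, 6)
     R0 -= 4·R1  ⇒  (1, 0, 7)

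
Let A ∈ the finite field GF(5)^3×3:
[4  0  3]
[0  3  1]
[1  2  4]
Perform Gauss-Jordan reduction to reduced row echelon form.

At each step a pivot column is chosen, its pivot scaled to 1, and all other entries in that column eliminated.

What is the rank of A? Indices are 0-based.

pivot(0,0)=4: scale R0 → (1, 0, 2)
  clear (2,0): R2 −= (1)R0 → (0, 2, 2)
pivot(1,1)=3: scale R1 → (0, 1, 2)
  clear (2,1): R2 −= (2)R1 → (0, 0, 3)
pivot(2,2)=3: scale R2 → (0, 0, 1)
  clear (0,2): R0 −= (2)R2 → (1, 0, 0)
  clear (1,2): R1 −= (2)R2 → (0, 1, 0)

rank = 3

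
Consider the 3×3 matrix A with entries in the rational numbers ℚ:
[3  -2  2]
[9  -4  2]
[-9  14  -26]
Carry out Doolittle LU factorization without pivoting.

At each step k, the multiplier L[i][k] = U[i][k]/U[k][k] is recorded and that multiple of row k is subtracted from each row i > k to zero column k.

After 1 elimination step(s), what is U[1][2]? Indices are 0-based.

[col 0] pivot 3
  R1 -= 3*R0 → (0, 2, -4)  (L[1][0] := 3)
  R2 -= -3*R0 → (0, 8, -20)  (L[2][0] := -3)

U[1][2] = -4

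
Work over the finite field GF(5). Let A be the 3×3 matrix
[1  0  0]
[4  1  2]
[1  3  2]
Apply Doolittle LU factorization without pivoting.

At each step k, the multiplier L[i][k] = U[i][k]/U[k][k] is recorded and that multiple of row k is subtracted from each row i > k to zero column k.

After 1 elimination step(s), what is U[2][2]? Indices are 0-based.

k=0: U[0][0]=1
  eliminate (1,0): mult=4, new row 1: (0, 1, 2); set L[1][0]=4
  eliminate (2,0): mult=1, new row 2: (0, 3, 2); set L[2][0]=1

U[2][2] = 2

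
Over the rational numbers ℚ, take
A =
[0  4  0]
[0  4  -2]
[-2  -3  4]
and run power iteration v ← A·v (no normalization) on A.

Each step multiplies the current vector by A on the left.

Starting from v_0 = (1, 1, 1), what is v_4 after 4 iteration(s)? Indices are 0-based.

v_4 = (304, 540, -780)

v_0 = (1, 1, 1).
v_1 = A·v_0 = (4, 2, -1).
v_2 = A·v_1 = (8, 10, -18).
v_3 = A·v_2 = (40, 76, -118).
v_4 = A·v_3 = (304, 540, -780).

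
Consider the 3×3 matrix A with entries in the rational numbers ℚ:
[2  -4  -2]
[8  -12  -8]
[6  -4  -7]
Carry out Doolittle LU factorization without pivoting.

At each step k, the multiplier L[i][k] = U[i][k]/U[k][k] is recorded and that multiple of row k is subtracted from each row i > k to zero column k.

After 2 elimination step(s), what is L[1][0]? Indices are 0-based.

L[1][0] = 4

Step 1: pivot at (0,0) is 2.
  row1 ← row1 − (4)·row0  ⇒  L[1][0]=4, U row1=(0, 4, 0)
  row2 ← row2 − (3)·row0  ⇒  L[2][0]=3, U row2=(0, 8, -1)
Step 2: pivot at (1,1) is 4.
  row2 ← row2 − (2)·row1  ⇒  L[2][1]=2, U row2=(0, 0, -1)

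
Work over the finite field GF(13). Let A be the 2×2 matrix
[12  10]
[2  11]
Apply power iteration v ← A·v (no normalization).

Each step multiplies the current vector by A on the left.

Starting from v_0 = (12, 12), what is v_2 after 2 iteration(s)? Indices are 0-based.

v_2 = (9, 8)

v_0 = (12, 12).
v_1 = A·v_0 = (4, 0).
v_2 = A·v_1 = (9, 8).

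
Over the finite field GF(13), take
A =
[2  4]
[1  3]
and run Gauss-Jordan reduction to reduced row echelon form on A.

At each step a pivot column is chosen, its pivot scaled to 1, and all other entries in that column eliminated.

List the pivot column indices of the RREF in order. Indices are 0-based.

pivot(0,0)=2: scale R0 → (1, 2)
  clear (1,0): R1 −= (1)R0 → (0, 1)
pivot(1,1)=1: scale R1 → (0, 1)
  clear (0,1): R0 −= (2)R1 → (1, 0)

pivot columns: 0, 1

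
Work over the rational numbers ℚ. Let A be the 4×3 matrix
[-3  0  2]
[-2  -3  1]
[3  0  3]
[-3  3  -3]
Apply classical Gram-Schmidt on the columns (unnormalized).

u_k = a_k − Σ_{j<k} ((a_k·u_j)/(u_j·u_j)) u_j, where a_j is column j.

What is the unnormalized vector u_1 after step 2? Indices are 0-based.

Step 1: u_0 = a_0 = (-3, -2, 3, -3).
Step 2: u_1 = a_1 − (-3/31)·u_0 = (-9/31, -99/31, 9/31, 84/31).

u_1 = (-9/31, -99/31, 9/31, 84/31)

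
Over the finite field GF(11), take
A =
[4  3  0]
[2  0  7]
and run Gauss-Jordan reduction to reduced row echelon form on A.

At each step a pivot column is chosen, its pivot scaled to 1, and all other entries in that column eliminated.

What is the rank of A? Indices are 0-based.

pivot(0,0)=4: scale R0 → (1, 9, 0)
  clear (1,0): R1 −= (2)R0 → (0, 4, 7)
pivot(1,1)=4: scale R1 → (0, 1, 10)
  clear (0,1): R0 −= (9)R1 → (1, 0, 9)

rank = 2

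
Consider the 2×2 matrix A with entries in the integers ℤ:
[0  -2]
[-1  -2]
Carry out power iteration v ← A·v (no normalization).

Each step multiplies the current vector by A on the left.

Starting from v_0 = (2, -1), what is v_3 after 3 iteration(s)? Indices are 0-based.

v_3 = (4, 4)

v_0 = (2, -1).
v_1 = A·v_0 = (2, 0).
v_2 = A·v_1 = (0, -2).
v_3 = A·v_2 = (4, 4).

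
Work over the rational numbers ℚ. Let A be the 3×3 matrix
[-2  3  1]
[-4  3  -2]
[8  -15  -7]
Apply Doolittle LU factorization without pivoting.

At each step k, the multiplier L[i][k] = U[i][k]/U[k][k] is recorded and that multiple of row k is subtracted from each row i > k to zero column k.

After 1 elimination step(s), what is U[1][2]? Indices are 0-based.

[col 0] pivot -2
  R1 -= 2*R0 → (0, -3, -4)  (L[1][0] := 2)
  R2 -= -4*R0 → (0, -3, -3)  (L[2][0] := -4)

U[1][2] = -4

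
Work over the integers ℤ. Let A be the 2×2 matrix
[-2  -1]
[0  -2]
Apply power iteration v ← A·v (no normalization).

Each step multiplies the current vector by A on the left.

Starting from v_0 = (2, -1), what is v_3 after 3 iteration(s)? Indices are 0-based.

v_3 = (-4, 8)

v_0 = (2, -1).
v_1 = A·v_0 = (-3, 2).
v_2 = A·v_1 = (4, -4).
v_3 = A·v_2 = (-4, 8).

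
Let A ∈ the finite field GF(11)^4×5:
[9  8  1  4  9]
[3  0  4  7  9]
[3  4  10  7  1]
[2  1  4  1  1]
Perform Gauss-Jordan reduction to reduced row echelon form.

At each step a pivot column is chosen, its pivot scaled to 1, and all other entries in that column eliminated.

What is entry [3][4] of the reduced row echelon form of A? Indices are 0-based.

M[3][4] = 1

pivot(0,0)=9: scale R0 → (1, 7, 5, 9, 1)
  clear (1,0): R1 −= (3)R0 → (0, 1, 0, 2, 6)
  clear (2,0): R2 −= (3)R0 → (0, 5, 6, 2, 9)
  clear (3,0): R3 −= (2)R0 → (0, 9, 5, 5, 10)
pivot(1,1)=1: scale R1 → (0, 1, 0, 2, 6)
  clear (0,1): R0 −= (7)R1 → (1, 0, 5, 6, 3)
  clear (2,1): R2 −= (5)R1 → (0, 0, 6, 3, 1)
  clear (3,1): R3 −= (9)R1 → (0, 0, 5, 9, 0)
pivot(2,2)=6: scale R2 → (0, 0, 1, 6, 2)
  clear (0,2): R0 −= (5)R2 → (1, 0, 0, 9, 4)
  clear (3,2): R3 −= (5)R2 → (0, 0, 0, 1, 1)
pivot(3,3)=1: scale R3 → (0, 0, 0, 1, 1)
  clear (0,3): R0 −= (9)R3 → (1, 0, 0, 0, 6)
  clear (1,3): R1 −= (2)R3 → (0, 1, 0, 0, 4)
  clear (2,3): R2 −= (6)R3 → (0, 0, 1, 0, 7)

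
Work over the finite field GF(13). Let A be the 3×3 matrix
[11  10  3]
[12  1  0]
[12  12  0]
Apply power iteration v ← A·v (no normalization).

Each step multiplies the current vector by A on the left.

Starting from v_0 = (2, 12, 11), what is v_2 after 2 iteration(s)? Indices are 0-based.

v_2 = (7, 4, 10)

v_0 = (2, 12, 11).
v_1 = A·v_0 = (6, 10, 12).
v_2 = A·v_1 = (7, 4, 10).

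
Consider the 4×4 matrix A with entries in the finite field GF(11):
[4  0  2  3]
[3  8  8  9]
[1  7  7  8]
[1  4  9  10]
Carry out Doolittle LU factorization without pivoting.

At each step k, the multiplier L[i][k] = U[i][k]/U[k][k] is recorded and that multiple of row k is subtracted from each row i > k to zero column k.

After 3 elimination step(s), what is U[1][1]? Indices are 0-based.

U[1][1] = 8

k=0: U[0][0]=4
  eliminate (1,0): mult=9, new row 1: (0, 8, 1, 4); set L[1][0]=9
  eliminate (2,0): mult=3, new row 2: (0, 7, 1, 10); set L[2][0]=3
  eliminate (3,0): mult=3, new row 3: (0, 4, 3, 1); set L[3][0]=3
k=1: U[1][1]=8
  eliminate (2,1): mult=5, new row 2: (0, 0, 7, 1); set L[2][1]=5
  eliminate (3,1): mult=6, new row 3: (0, 0, 8, 10); set L[3][1]=6
k=2: U[2][2]=7
  eliminate (3,2): mult=9, new row 3: (0, 0, 0, 1); set L[3][2]=9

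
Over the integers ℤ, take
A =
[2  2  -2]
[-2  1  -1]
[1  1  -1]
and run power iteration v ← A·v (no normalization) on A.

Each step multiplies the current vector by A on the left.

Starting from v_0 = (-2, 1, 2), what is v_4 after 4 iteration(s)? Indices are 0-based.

v_0 = (-2, 1, 2).
v_1 = A·v_0 = (-6, 3, -3).
v_2 = A·v_1 = (0, 18, 0).
v_3 = A·v_2 = (36, 18, 18).
v_4 = A·v_3 = (72, -72, 36).

v_4 = (72, -72, 36)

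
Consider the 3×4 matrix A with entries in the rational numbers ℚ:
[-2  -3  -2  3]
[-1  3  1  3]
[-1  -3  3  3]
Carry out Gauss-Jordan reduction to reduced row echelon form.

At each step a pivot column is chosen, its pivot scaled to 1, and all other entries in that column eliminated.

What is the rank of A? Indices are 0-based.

step 1: normalize row 0 (÷-2) = (1, 3/2, 1, -3/2)
  row 1: subtract -1×row0 = (0, 9/2, 2, 3/2)
  row 2: subtract -1×row0 = (0, -3/2, 4, 3/2)
step 2: normalize row 1 (÷9/2) = (0, 1, 4/9, 1/3)
  row 0: subtract 3/2×row1 = (1, 0, 1/3, -2)
  row 2: subtract -3/2×row1 = (0, 0, 14/3, 2)
step 3: normalize row 2 (÷14/3) = (0, 0, 1, 3/7)
  row 0: subtract 1/3×row2 = (1, 0, 0, -15/7)
  row 1: subtract 4/9×row2 = (0, 1, 0, 1/7)

rank = 3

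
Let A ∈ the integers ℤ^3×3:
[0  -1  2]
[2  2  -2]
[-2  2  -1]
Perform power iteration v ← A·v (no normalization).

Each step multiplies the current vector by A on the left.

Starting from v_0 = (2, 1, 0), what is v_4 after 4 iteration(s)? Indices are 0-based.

v_4 = (88, -76, -116)

v_0 = (2, 1, 0).
v_1 = A·v_0 = (-1, 6, -2).
v_2 = A·v_1 = (-10, 14, 16).
v_3 = A·v_2 = (18, -24, 32).
v_4 = A·v_3 = (88, -76, -116).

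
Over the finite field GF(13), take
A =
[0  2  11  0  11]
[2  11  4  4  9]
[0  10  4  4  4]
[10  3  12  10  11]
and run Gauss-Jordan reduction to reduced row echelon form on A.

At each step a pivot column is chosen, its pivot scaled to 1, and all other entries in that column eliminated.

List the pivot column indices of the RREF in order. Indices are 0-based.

pivot columns: 0, 1, 2, 3

step 1: exchange rows 0,1
step 1: normalize row 0 (÷2) = (1, 12, 2, 2, 11)
  row 3: subtract 10×row0 = (0, 0, 5, 3, 5)
step 2: normalize row 1 (÷2) = (0, 1, 12, 0, 12)
  row 0: subtract 12×row1 = (1, 0, 1, 2, 10)
  row 2: subtract 10×row1 = (0, 0, 1, 4, 1)
step 3: normalize row 2 (÷1) = (0, 0, 1, 4, 1)
  row 0: subtract 1×row2 = (1, 0, 0, 11, 9)
  row 1: subtract 12×row2 = (0, 1, 0, 4, 0)
  row 3: subtract 5×row2 = (0, 0, 0, 9, 0)
step 4: normalize row 3 (÷9) = (0, 0, 0, 1, 0)
  row 0: subtract 11×row3 = (1, 0, 0, 0, 9)
  row 1: subtract 4×row3 = (0, 1, 0, 0, 0)
  row 2: subtract 4×row3 = (0, 0, 1, 0, 1)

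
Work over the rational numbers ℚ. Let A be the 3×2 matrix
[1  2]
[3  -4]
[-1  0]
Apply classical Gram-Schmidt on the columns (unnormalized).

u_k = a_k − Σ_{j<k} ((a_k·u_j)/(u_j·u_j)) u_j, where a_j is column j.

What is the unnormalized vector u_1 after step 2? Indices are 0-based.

Step 1: u_0 = a_0 = (1, 3, -1).
Step 2: u_1 = a_1 − (-10/11)·u_0 = (32/11, -14/11, -10/11).

u_1 = (32/11, -14/11, -10/11)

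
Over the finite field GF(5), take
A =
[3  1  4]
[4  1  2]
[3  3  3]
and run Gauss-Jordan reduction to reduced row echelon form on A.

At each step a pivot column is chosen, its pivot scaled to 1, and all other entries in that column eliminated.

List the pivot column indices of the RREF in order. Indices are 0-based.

pivot(0,0)=3: scale R0 → (1, 2, 3)
  clear (1,0): R1 −= (4)R0 → (0, 3, 0)
  clear (2,0): R2 −= (3)R0 → (0, 2, 4)
pivot(1,1)=3: scale R1 → (0, 1, 0)
  clear (0,1): R0 −= (2)R1 → (1, 0, 3)
  clear (2,1): R2 −= (2)R1 → (0, 0, 4)
pivot(2,2)=4: scale R2 → (0, 0, 1)
  clear (0,2): R0 −= (3)R2 → (1, 0, 0)

pivot columns: 0, 1, 2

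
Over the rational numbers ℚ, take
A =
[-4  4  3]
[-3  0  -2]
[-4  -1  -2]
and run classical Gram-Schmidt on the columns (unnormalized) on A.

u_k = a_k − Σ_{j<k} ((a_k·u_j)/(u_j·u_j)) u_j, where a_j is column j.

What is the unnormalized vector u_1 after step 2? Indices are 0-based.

Step 1: u_0 = a_0 = (-4, -3, -4).
Step 2: u_1 = a_1 − (-12/41)·u_0 = (116/41, -36/41, -89/41).

u_1 = (116/41, -36/41, -89/41)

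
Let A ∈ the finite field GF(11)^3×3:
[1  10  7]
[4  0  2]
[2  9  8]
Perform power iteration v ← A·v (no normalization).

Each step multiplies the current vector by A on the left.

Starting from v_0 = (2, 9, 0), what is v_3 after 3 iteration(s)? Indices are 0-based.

v_3 = (5, 1, 4)

v_0 = (2, 9, 0).
v_1 = A·v_0 = (4, 8, 8).
v_2 = A·v_1 = (8, 10, 1).
v_3 = A·v_2 = (5, 1, 4).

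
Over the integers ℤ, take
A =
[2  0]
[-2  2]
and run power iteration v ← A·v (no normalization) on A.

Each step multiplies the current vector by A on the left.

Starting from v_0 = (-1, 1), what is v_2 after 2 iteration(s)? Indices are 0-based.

v_0 = (-1, 1).
v_1 = A·v_0 = (-2, 4).
v_2 = A·v_1 = (-4, 12).

v_2 = (-4, 12)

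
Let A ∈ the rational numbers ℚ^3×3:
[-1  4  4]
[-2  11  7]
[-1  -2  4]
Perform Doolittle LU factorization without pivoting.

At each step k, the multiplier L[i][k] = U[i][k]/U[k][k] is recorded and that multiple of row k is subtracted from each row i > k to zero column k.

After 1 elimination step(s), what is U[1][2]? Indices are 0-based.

[col 0] pivot -1
  R1 -= 2*R0 → (0, 3, -1)  (L[1][0] := 2)
  R2 -= 1*R0 → (0, -6, 0)  (L[2][0] := 1)

U[1][2] = -1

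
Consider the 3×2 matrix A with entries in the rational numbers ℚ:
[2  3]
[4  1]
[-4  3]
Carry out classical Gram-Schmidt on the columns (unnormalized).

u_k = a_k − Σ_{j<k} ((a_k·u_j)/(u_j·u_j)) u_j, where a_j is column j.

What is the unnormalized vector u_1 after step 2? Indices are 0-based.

u_1 = (28/9, 11/9, 25/9)

Step 1: u_0 = a_0 = (2, 4, -4).
Step 2: u_1 = a_1 − (-1/18)·u_0 = (28/9, 11/9, 25/9).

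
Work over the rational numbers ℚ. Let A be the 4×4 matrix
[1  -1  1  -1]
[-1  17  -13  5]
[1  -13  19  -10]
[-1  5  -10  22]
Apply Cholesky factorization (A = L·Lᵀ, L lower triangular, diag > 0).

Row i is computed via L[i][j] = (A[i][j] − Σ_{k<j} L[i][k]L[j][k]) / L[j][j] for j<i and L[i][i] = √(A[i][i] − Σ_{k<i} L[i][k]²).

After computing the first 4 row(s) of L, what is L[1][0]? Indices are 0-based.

Step 1: L[0][0] = √(1) = 1.
  L[1][0] = (-1) / L[0][0] = -1.
Step 2: L[1][1] = √(16) = 4.
  L[2][0] = (1) / L[0][0] = 1.
  L[2][1] = (-12) / L[1][1] = -3.
Step 3: L[2][2] = √(9) = 3.
  L[3][0] = (-1) / L[0][0] = -1.
  L[3][1] = (4) / L[1][1] = 1.
  L[3][2] = (-6) / L[2][2] = -2.
Step 4: L[3][3] = √(16) = 4.

L[1][0] = -1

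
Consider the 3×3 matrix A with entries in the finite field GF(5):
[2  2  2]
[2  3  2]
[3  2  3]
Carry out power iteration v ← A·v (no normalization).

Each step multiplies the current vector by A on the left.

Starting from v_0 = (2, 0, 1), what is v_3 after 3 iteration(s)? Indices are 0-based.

v_0 = (2, 0, 1).
v_1 = A·v_0 = (1, 1, 4).
v_2 = A·v_1 = (2, 3, 2).
v_3 = A·v_2 = (4, 2, 3).

v_3 = (4, 2, 3)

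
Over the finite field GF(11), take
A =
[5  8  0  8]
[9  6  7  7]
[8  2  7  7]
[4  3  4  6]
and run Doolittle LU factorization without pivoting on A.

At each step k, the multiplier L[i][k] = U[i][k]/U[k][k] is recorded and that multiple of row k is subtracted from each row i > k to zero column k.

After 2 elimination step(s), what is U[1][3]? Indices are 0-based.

U[1][3] = 8

Step 1: pivot at (0,0) is 5.
  row1 ← row1 − (4)·row0  ⇒  L[1][0]=4, U row1=(0, 7, 7, 8)
  row2 ← row2 − (6)·row0  ⇒  L[2][0]=6, U row2=(0, 9, 7, 3)
  row3 ← row3 − (3)·row0  ⇒  L[3][0]=3, U row3=(0, 1, 4, 4)
Step 2: pivot at (1,1) is 7.
  row2 ← row2 − (6)·row1  ⇒  L[2][1]=6, U row2=(0, 0, 9, 10)
  row3 ← row3 − (8)·row1  ⇒  L[3][1]=8, U row3=(0, 0, 3, 6)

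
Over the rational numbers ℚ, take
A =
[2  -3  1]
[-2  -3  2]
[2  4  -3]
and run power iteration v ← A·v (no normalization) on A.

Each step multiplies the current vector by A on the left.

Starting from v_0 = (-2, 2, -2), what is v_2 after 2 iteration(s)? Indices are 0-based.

v_0 = (-2, 2, -2).
v_1 = A·v_0 = (-12, -6, 10).
v_2 = A·v_1 = (4, 62, -78).

v_2 = (4, 62, -78)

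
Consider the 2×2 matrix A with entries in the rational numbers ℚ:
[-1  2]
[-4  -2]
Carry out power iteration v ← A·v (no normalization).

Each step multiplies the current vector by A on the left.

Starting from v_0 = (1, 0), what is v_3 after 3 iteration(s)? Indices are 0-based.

v_0 = (1, 0).
v_1 = A·v_0 = (-1, -4).
v_2 = A·v_1 = (-7, 12).
v_3 = A·v_2 = (31, 4).

v_3 = (31, 4)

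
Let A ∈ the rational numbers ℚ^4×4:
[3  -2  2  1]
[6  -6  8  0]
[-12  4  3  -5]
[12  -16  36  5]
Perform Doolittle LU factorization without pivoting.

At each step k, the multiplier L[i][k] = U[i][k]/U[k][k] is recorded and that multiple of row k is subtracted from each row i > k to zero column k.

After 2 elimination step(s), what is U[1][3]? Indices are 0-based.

U[1][3] = -2

Step 1: pivot at (0,0) is 3.
  row1 ← row1 − (2)·row0  ⇒  L[1][0]=2, U row1=(0, -2, 4, -2)
  row2 ← row2 − (-4)·row0  ⇒  L[2][0]=-4, U row2=(0, -4, 11, -1)
  row3 ← row3 − (4)·row0  ⇒  L[3][0]=4, U row3=(0, -8, 28, 1)
Step 2: pivot at (1,1) is -2.
  row2 ← row2 − (2)·row1  ⇒  L[2][1]=2, U row2=(0, 0, 3, 3)
  row3 ← row3 − (4)·row1  ⇒  L[3][1]=4, U row3=(0, 0, 12, 9)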